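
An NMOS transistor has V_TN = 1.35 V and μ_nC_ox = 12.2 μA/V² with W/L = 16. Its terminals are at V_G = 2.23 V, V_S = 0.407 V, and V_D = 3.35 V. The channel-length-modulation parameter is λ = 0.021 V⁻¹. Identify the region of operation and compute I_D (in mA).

V_GS = V_G − V_S = 2.23 − 0.407 = 1.82 V; V_DS = V_D − V_S = 3.35 − 0.407 = 2.94 V.
k_n = μ_nC_ox · (W/L) = 0.1952 mA/V².
V_ov = V_GS − V_TN = 1.82 − 1.35 = 0.473 V.
Since V_DS = 2.94 V ≥ V_ov = 0.473 V, the device is in saturation.
I_D = ½ k_n V_ov² (1 + λ V_DS) = 0.5 × 0.1952 × 0.473² × (1 + 0.021 × 2.94) = 0.0232 mA.

Saturation; I_D = 0.0232 mA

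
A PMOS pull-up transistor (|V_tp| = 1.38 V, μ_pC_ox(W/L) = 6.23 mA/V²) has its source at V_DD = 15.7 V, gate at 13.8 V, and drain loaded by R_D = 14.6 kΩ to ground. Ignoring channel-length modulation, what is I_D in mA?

V_SG = V_DD − V_G = 15.7 − 13.8 = 1.9 V, so V_ov = 1.9 − 1.38 = 0.52 V.
Assume saturation: I_D = ½ k_p V_ov² = 0.5 × 6.23 × 0.52² = 0.842 mA, giving V_SD = V_DD − I_D R_D = 15.7 − 0.842 × 14.6 = 3.4 V.
V_SD = 3.4 V ≥ V_ov = 0.52 V, confirming saturation.

I_D = 0.842 mA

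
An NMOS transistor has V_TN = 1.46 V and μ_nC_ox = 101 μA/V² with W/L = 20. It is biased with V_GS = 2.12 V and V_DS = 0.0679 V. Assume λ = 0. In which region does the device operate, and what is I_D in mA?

k_n = μ_nC_ox · (W/L) = 2.02 mA/V².
V_ov = V_GS − V_TN = 2.12 − 1.46 = 0.66 V.
Since V_DS = 0.0679 V < V_ov = 0.66 V, the device is in the triode region.
I_D = k_n [V_ov · V_DS − ½ V_DS²] = 2.02 × [0.66 × 0.0679 − 0.5 × 0.0679²] = 0.0859 mA.

Triode; I_D = 0.0859 mA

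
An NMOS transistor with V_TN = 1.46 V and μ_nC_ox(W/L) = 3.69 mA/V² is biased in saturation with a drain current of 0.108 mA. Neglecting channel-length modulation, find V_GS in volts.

V_GS = 1.70 V

In saturation I_D = ½ k_n (V_GS − V_TN)², so V_GS − V_TN = √(2 I_D / k_n) = √(2 × 0.108 / 3.69) = 0.242 V.
V_GS = 1.46 + 0.242 = 1.7 V.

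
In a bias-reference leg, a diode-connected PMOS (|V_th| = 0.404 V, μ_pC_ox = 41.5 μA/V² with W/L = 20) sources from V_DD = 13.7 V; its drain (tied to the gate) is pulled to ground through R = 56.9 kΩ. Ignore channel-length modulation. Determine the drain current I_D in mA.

With gate tied to drain, V_SG = V_SD ≥ V_SG − |V_th|, so the device is in saturation.
k_p = μ_pC_ox · (W/L) = 0.83 mA/V².
KCL at the drain: ½ k_p (V_SG − |V_th|)² = (V_DD − V_SG)/R.
Let x = V_SG − 0.404. Then 23.6 x² + x − 13.3 = 0, giving x = 0.73 V (positive root), so V_SG = 1.13 V.
I_D = (V_DD − V_SG)/R = (13.7 − 1.13) / 56.9 = 0.221 mA.

I_D = 0.221 mA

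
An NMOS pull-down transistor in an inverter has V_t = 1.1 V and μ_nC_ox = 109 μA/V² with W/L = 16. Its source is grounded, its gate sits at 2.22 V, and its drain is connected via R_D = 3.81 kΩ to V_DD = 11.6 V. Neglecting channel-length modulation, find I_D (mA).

I_D = 1.09 mA

V_GS = V_G = 2.22 V, so V_ov = 2.22 − 1.1 = 1.12 V.
k_n = μ_nC_ox · (W/L) = 1.744 mA/V².
Assume saturation: I_D = ½ k_n V_ov² = 0.5 × 1.744 × 1.12² = 1.09 mA, giving V_DS = V_DD − I_D R_D = 11.6 − 1.09 × 3.81 = 7.43 V.
V_DS = 7.43 V ≥ V_ov = 1.12 V, confirming saturation.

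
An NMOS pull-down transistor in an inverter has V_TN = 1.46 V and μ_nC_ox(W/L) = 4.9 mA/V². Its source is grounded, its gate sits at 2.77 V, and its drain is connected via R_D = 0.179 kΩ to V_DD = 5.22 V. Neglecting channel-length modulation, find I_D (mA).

I_D = 4.20 mA

V_GS = V_G = 2.77 V, so V_ov = 2.77 − 1.46 = 1.31 V.
Assume saturation: I_D = ½ k_n V_ov² = 0.5 × 4.9 × 1.31² = 4.2 mA, giving V_DS = V_DD − I_D R_D = 5.22 − 4.2 × 0.179 = 4.47 V.
V_DS = 4.47 V ≥ V_ov = 1.31 V, confirming saturation.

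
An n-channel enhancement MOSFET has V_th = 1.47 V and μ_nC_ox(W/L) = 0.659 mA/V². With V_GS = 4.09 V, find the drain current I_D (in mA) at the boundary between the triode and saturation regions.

At the boundary V_DS = V_ov = V_GS − V_th = 4.09 − 1.47 = 2.62 V.
I_D = ½ k_n V_ov² = 0.5 × 0.659 × 2.62² = 2.26 mA.

I_D = 2.26 mA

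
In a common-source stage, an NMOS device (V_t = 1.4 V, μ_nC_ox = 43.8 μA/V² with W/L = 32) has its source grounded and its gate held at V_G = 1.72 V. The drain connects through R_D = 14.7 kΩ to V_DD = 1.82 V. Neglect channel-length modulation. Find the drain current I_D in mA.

I_D = 0.0718 mA

V_GS = V_G = 1.72 V, so V_ov = 1.72 − 1.4 = 0.32 V.
k_n = μ_nC_ox · (W/L) = 1.402 mA/V².
Assume saturation: I_D = ½ k_n V_ov² = 0.5 × 1.402 × 0.32² = 0.0718 mA, giving V_DS = V_DD − I_D R_D = 1.82 − 0.0718 × 14.7 = 0.765 V.
V_DS = 0.765 V ≥ V_ov = 0.32 V, confirming saturation.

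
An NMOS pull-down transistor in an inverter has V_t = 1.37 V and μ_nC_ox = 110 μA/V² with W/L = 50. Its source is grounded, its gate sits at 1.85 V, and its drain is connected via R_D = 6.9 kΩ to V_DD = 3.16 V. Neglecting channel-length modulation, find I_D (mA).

V_GS = V_G = 1.85 V, so V_ov = 1.85 − 1.37 = 0.48 V.
k_n = μ_nC_ox · (W/L) = 5.5 mA/V².
Assume saturation: I_D = ½ k_n V_ov² = 0.5 × 5.5 × 0.48² = 0.634 mA, giving V_DS = V_DD − I_D R_D = 3.16 − 0.634 × 6.9 = -1.21 V.
But -1.21 V < V_ov = 0.48 V, so the device is actually in triode.
In triode I_D = k_n[V_ov V_DS − ½ V_DS²] and I_D = (V_DD − V_DS)/R_D. Equating: 19 V_DS² − 19.22 V_DS + 3.16 = 0, giving V_DS = 0.207 V (the root below V_ov).
I_D = (3.16 − 0.207) / 6.9 = 0.428 mA.

I_D = 0.428 mA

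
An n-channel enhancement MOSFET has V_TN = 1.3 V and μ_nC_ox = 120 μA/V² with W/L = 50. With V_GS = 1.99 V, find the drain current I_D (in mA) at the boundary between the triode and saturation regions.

At the boundary V_DS = V_ov = V_GS − V_TN = 1.99 − 1.3 = 0.69 V.
k_n = μ_nC_ox · (W/L) = 6 mA/V².
I_D = ½ k_n V_ov² = 0.5 × 6 × 0.69² = 1.43 mA.

I_D = 1.43 mA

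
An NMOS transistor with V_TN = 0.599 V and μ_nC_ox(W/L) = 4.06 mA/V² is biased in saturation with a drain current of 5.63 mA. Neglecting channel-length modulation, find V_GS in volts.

V_GS = 2.26 V

In saturation I_D = ½ k_n (V_GS − V_TN)², so V_GS − V_TN = √(2 I_D / k_n) = √(2 × 5.63 / 4.06) = 1.67 V.
V_GS = 0.599 + 1.67 = 2.26 V.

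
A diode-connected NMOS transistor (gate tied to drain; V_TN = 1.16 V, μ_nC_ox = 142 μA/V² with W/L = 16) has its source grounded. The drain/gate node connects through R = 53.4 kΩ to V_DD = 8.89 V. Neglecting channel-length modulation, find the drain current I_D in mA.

With gate tied to drain, V_GS = V_DS ≥ V_GS − V_TN, so the device is in saturation.
k_n = μ_nC_ox · (W/L) = 2.272 mA/V².
KCL at the drain: ½ k_n (V_GS − V_TN)² = (V_DD − V_GS)/R.
Let x = V_GS − 1.16. Then 60.7 x² + x − 7.73 = 0, giving x = 0.349 V (positive root), so V_GS = 1.51 V.
I_D = (V_DD − V_GS)/R = (8.89 − 1.51) / 53.4 = 0.138 mA.

I_D = 0.138 mA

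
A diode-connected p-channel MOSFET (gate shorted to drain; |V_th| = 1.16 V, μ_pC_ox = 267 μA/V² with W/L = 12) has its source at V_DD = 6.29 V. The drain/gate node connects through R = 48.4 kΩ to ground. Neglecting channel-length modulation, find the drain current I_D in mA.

With gate tied to drain, V_SG = V_SD ≥ V_SG − |V_th|, so the device is in saturation.
k_p = μ_pC_ox · (W/L) = 3.204 mA/V².
KCL at the drain: ½ k_p (V_SG − |V_th|)² = (V_DD − V_SG)/R.
Let x = V_SG − 1.16. Then 77.5 x² + x − 5.13 = 0, giving x = 0.251 V (positive root), so V_SG = 1.41 V.
I_D = (V_DD − V_SG)/R = (6.29 − 1.41) / 48.4 = 0.101 mA.

I_D = 0.101 mA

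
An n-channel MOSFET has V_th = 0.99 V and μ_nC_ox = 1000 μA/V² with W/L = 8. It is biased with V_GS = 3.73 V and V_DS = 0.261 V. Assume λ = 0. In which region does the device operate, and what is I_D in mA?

k_n = μ_nC_ox · (W/L) = 8 mA/V².
V_ov = V_GS − V_th = 3.73 − 0.99 = 2.74 V.
Since V_DS = 0.261 V < V_ov = 2.74 V, the device is in the triode region.
I_D = k_n [V_ov · V_DS − ½ V_DS²] = 8 × [2.74 × 0.261 − 0.5 × 0.261²] = 5.45 mA.

Triode; I_D = 5.45 mA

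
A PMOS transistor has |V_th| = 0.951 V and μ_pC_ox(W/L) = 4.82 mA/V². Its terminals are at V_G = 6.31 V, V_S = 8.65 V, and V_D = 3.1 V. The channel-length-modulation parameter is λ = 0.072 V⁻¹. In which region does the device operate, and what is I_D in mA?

V_SG = V_S − V_G = 8.65 − 6.31 = 2.34 V; V_SD = V_S − V_D = 8.65 − 3.1 = 5.55 V.
V_ov = V_SG − |V_th| = 2.34 − 0.951 = 1.39 V.
Since V_SD = 5.55 V ≥ V_ov = 1.39 V, the device is in saturation.
I_D = ½ k_p V_ov² (1 + λ V_SD) = 0.5 × 4.82 × 1.39² × (1 + 0.072 × 5.55) = 6.51 mA.

Saturation; I_D = 6.51 mA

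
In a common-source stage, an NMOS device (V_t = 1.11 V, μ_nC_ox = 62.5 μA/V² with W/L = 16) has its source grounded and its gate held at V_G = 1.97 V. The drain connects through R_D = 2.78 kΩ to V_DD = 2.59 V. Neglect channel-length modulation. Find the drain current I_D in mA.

I_D = 0.370 mA

V_GS = V_G = 1.97 V, so V_ov = 1.97 − 1.11 = 0.86 V.
k_n = μ_nC_ox · (W/L) = 1 mA/V².
Assume saturation: I_D = ½ k_n V_ov² = 0.5 × 1 × 0.86² = 0.37 mA, giving V_DS = V_DD − I_D R_D = 2.59 − 0.37 × 2.78 = 1.56 V.
V_DS = 1.56 V ≥ V_ov = 0.86 V, confirming saturation.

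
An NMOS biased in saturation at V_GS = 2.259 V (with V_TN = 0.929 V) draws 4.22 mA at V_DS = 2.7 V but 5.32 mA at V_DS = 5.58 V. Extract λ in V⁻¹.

λ = 0.120 V⁻¹

With V_GS fixed, I_D ∝ (1 + λ V_DS) in saturation, so I_D2/I_D1 = (1 + λ V_DS2)/(1 + λ V_DS1).
5.32/4.22 = 1.261 = (1 + 5.58 λ)/(1 + 2.7 λ).
Solving: λ (I_D1 V_DS2 − I_D2 V_DS1) = I_D2 − I_D1, so λ = (5.32 − 4.22) / (4.22 × 5.58 − 5.32 × 2.7) = 1.1 / 9.18 = 0.12 V⁻¹.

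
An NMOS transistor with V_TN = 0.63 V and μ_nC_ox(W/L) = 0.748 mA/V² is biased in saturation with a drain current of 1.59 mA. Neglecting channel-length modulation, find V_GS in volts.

V_GS = 2.69 V

In saturation I_D = ½ k_n (V_GS − V_TN)², so V_GS − V_TN = √(2 I_D / k_n) = √(2 × 1.59 / 0.748) = 2.06 V.
V_GS = 0.63 + 2.06 = 2.69 V.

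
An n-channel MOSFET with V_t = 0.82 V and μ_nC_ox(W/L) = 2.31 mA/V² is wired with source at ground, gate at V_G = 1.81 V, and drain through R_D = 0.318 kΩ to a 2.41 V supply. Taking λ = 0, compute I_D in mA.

I_D = 1.13 mA

V_GS = V_G = 1.81 V, so V_ov = 1.81 − 0.82 = 0.99 V.
Assume saturation: I_D = ½ k_n V_ov² = 0.5 × 2.31 × 0.99² = 1.13 mA, giving V_DS = V_DD − I_D R_D = 2.41 − 1.13 × 0.318 = 2.05 V.
V_DS = 2.05 V ≥ V_ov = 0.99 V, confirming saturation.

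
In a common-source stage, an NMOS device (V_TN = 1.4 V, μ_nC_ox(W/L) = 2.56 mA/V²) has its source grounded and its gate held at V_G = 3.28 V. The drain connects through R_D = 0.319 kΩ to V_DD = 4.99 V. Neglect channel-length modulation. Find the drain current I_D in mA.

I_D = 4.52 mA

V_GS = V_G = 3.28 V, so V_ov = 3.28 − 1.4 = 1.88 V.
Assume saturation: I_D = ½ k_n V_ov² = 0.5 × 2.56 × 1.88² = 4.52 mA, giving V_DS = V_DD − I_D R_D = 4.99 − 4.52 × 0.319 = 3.55 V.
V_DS = 3.55 V ≥ V_ov = 1.88 V, confirming saturation.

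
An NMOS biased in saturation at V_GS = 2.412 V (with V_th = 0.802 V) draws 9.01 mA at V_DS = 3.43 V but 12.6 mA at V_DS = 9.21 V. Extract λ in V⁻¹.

λ = 0.0903 V⁻¹

With V_GS fixed, I_D ∝ (1 + λ V_DS) in saturation, so I_D2/I_D1 = (1 + λ V_DS2)/(1 + λ V_DS1).
12.6/9.01 = 1.398 = (1 + 9.21 λ)/(1 + 3.43 λ).
Solving: λ (I_D1 V_DS2 − I_D2 V_DS1) = I_D2 − I_D1, so λ = (12.6 − 9.01) / (9.01 × 9.21 − 12.6 × 3.43) = 3.59 / 39.8 = 0.0903 V⁻¹.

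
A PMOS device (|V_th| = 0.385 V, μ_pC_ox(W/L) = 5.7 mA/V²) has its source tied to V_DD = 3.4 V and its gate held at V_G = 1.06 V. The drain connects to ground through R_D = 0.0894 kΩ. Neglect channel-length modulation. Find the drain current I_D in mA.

I_D = 10.9 mA

V_SG = V_DD − V_G = 3.4 − 1.06 = 2.34 V, so V_ov = 2.34 − 0.385 = 1.95 V.
Assume saturation: I_D = ½ k_p V_ov² = 0.5 × 5.7 × 1.95² = 10.9 mA, giving V_SD = V_DD − I_D R_D = 3.4 − 10.9 × 0.0894 = 2.43 V.
V_SD = 2.43 V ≥ V_ov = 1.95 V, confirming saturation.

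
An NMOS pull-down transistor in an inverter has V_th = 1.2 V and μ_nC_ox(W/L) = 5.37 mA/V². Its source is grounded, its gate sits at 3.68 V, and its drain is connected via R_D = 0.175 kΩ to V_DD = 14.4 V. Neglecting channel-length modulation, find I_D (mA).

I_D = 16.5 mA

V_GS = V_G = 3.68 V, so V_ov = 3.68 − 1.2 = 2.48 V.
Assume saturation: I_D = ½ k_n V_ov² = 0.5 × 5.37 × 2.48² = 16.5 mA, giving V_DS = V_DD − I_D R_D = 14.4 − 16.5 × 0.175 = 11.5 V.
V_DS = 11.5 V ≥ V_ov = 2.48 V, confirming saturation.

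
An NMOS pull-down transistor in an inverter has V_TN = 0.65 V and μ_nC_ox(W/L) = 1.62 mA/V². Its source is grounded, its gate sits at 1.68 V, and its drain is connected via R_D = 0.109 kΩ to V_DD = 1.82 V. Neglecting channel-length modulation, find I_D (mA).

V_GS = V_G = 1.68 V, so V_ov = 1.68 − 0.65 = 1.03 V.
Assume saturation: I_D = ½ k_n V_ov² = 0.5 × 1.62 × 1.03² = 0.859 mA, giving V_DS = V_DD − I_D R_D = 1.82 − 0.859 × 0.109 = 1.73 V.
V_DS = 1.73 V ≥ V_ov = 1.03 V, confirming saturation.

I_D = 0.859 mA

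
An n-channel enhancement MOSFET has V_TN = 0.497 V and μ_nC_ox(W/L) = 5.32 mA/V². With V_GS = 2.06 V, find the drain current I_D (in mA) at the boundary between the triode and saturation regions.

At the boundary V_DS = V_ov = V_GS − V_TN = 2.06 − 0.497 = 1.56 V.
I_D = ½ k_n V_ov² = 0.5 × 5.32 × 1.56² = 6.5 mA.

I_D = 6.50 mA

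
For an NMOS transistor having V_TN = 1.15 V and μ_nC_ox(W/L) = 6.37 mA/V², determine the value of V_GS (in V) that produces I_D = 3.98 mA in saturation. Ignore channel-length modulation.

V_GS = 2.27 V

In saturation I_D = ½ k_n (V_GS − V_TN)², so V_GS − V_TN = √(2 I_D / k_n) = √(2 × 3.98 / 6.37) = 1.12 V.
V_GS = 1.15 + 1.12 = 2.27 V.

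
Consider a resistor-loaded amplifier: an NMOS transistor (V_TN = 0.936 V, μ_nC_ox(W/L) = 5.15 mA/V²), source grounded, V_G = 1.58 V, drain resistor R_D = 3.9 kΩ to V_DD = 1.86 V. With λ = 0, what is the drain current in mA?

V_GS = V_G = 1.58 V, so V_ov = 1.58 − 0.936 = 0.644 V.
Assume saturation: I_D = ½ k_n V_ov² = 0.5 × 5.15 × 0.644² = 1.07 mA, giving V_DS = V_DD − I_D R_D = 1.86 − 1.07 × 3.9 = -2.3 V.
But -2.3 V < V_ov = 0.644 V, so the device is actually in triode.
In triode I_D = k_n[V_ov V_DS − ½ V_DS²] and I_D = (V_DD − V_DS)/R_D. Equating: 10 V_DS² − 13.93 V_DS + 1.86 = 0, giving V_DS = 0.15 V (the root below V_ov).
I_D = (1.86 − 0.15) / 3.9 = 0.439 mA.

I_D = 0.439 mA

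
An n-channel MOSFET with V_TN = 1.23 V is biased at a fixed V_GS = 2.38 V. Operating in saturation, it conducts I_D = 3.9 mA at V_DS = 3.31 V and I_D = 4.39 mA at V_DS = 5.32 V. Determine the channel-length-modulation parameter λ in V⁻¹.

With V_GS fixed, I_D ∝ (1 + λ V_DS) in saturation, so I_D2/I_D1 = (1 + λ V_DS2)/(1 + λ V_DS1).
4.39/3.9 = 1.126 = (1 + 5.32 λ)/(1 + 3.31 λ).
Solving: λ (I_D1 V_DS2 − I_D2 V_DS1) = I_D2 − I_D1, so λ = (4.39 − 3.9) / (3.9 × 5.32 − 4.39 × 3.31) = 0.49 / 6.22 = 0.0788 V⁻¹.

λ = 0.0788 V⁻¹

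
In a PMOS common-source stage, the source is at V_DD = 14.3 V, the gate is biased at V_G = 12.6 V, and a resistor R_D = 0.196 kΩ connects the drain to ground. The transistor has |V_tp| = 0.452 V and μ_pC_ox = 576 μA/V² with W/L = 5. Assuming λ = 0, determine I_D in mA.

V_SG = V_DD − V_G = 14.3 − 12.6 = 1.7 V, so V_ov = 1.7 − 0.452 = 1.25 V.
k_p = μ_pC_ox · (W/L) = 2.88 mA/V².
Assume saturation: I_D = ½ k_p V_ov² = 0.5 × 2.88 × 1.25² = 2.24 mA, giving V_SD = V_DD − I_D R_D = 14.3 − 2.24 × 0.196 = 13.9 V.
V_SD = 13.9 V ≥ V_ov = 1.25 V, confirming saturation.

I_D = 2.24 mA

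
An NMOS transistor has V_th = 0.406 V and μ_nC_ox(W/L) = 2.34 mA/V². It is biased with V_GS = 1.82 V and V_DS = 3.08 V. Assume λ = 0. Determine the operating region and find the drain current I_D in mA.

V_ov = V_GS − V_th = 1.82 − 0.406 = 1.41 V.
Since V_DS = 3.08 V ≥ V_ov = 1.41 V, the device is in saturation.
I_D = ½ k_n V_ov² = 0.5 × 2.34 × 1.41² = 2.34 mA.

Saturation; I_D = 2.34 mA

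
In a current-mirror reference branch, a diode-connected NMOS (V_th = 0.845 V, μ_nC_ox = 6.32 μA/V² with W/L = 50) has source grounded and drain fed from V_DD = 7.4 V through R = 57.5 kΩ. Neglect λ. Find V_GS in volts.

With gate tied to drain, V_GS = V_DS ≥ V_GS − V_th, so the device is in saturation.
k_n = μ_nC_ox · (W/L) = 0.316 mA/V².
KCL at the drain: ½ k_n (V_GS − V_th)² = (V_DD − V_GS)/R.
Let x = V_GS − 0.845. Then 9.09 x² + x − 6.555 = 0, giving x = 0.796 V (positive root), so V_GS = 1.64 V.
I_D = (V_DD − V_GS)/R = (7.4 − 1.64) / 57.5 = 0.1 mA.

V_GS = 1.64 V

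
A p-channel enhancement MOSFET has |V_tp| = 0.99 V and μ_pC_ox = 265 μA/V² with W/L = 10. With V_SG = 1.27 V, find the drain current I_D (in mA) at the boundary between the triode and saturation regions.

I_D = 0.104 mA

At the boundary V_SD = V_ov = V_SG − |V_tp| = 1.27 − 0.99 = 0.28 V.
k_p = μ_pC_ox · (W/L) = 2.65 mA/V².
I_D = ½ k_p V_ov² = 0.5 × 2.65 × 0.28² = 0.104 mA.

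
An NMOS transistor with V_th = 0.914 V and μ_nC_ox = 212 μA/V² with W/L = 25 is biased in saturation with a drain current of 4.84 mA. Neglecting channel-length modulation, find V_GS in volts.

k_n = μ_nC_ox · (W/L) = 5.3 mA/V².
In saturation I_D = ½ k_n (V_GS − V_th)², so V_GS − V_th = √(2 I_D / k_n) = √(2 × 4.84 / 5.3) = 1.35 V.
V_GS = 0.914 + 1.35 = 2.27 V.

V_GS = 2.27 V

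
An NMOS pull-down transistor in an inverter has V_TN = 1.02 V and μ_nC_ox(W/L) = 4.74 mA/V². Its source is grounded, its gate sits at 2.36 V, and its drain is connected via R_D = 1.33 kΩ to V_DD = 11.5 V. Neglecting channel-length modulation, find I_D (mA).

I_D = 4.26 mA

V_GS = V_G = 2.36 V, so V_ov = 2.36 − 1.02 = 1.34 V.
Assume saturation: I_D = ½ k_n V_ov² = 0.5 × 4.74 × 1.34² = 4.26 mA, giving V_DS = V_DD − I_D R_D = 11.5 − 4.26 × 1.33 = 5.84 V.
V_DS = 5.84 V ≥ V_ov = 1.34 V, confirming saturation.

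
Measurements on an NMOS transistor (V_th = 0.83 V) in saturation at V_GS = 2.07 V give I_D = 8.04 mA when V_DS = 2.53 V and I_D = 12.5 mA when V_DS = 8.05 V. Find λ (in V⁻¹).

With V_GS fixed, I_D ∝ (1 + λ V_DS) in saturation, so I_D2/I_D1 = (1 + λ V_DS2)/(1 + λ V_DS1).
12.5/8.04 = 1.555 = (1 + 8.05 λ)/(1 + 2.53 λ).
Solving: λ (I_D1 V_DS2 − I_D2 V_DS1) = I_D2 − I_D1, so λ = (12.5 − 8.04) / (8.04 × 8.05 − 12.5 × 2.53) = 4.46 / 33.1 = 0.135 V⁻¹.

λ = 0.135 V⁻¹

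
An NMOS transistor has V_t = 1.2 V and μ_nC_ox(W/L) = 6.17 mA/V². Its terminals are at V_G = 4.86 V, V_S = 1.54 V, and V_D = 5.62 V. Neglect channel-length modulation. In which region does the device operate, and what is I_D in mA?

V_GS = V_G − V_S = 4.86 − 1.54 = 3.32 V; V_DS = V_D − V_S = 5.62 − 1.54 = 4.08 V.
V_ov = V_GS − V_t = 3.32 − 1.2 = 2.12 V.
Since V_DS = 4.08 V ≥ V_ov = 2.12 V, the device is in saturation.
I_D = ½ k_n V_ov² = 0.5 × 6.17 × 2.12² = 13.9 mA.

Saturation; I_D = 13.9 mA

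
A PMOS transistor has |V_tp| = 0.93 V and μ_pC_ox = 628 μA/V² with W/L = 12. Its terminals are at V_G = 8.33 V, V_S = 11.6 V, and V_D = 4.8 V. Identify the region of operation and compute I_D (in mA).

Saturation; I_D = 20.6 mA

V_SG = V_S − V_G = 11.6 − 8.33 = 3.27 V; V_SD = V_S − V_D = 11.6 − 4.8 = 6.8 V.
k_p = μ_pC_ox · (W/L) = 7.536 mA/V².
V_ov = V_SG − |V_tp| = 3.27 − 0.93 = 2.34 V.
Since V_SD = 6.8 V ≥ V_ov = 2.34 V, the device is in saturation.
I_D = ½ k_p V_ov² = 0.5 × 7.536 × 2.34² = 20.6 mA.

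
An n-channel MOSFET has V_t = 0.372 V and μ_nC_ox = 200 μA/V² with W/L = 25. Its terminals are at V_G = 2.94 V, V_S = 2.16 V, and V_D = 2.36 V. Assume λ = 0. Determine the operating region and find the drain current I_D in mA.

Triode; I_D = 0.308 mA

V_GS = V_G − V_S = 2.94 − 2.16 = 0.78 V; V_DS = V_D − V_S = 2.36 − 2.16 = 0.2 V.
k_n = μ_nC_ox · (W/L) = 5 mA/V².
V_ov = V_GS − V_t = 0.78 − 0.372 = 0.408 V.
Since V_DS = 0.2 V < V_ov = 0.408 V, the device is in the triode region.
I_D = k_n [V_ov · V_DS − ½ V_DS²] = 5 × [0.408 × 0.2 − 0.5 × 0.2²] = 0.308 mA.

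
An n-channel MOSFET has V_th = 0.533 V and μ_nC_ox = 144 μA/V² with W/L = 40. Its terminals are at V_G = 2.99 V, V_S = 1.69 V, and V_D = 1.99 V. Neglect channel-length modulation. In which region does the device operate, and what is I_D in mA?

Triode; I_D = 1.07 mA

V_GS = V_G − V_S = 2.99 − 1.69 = 1.3 V; V_DS = V_D − V_S = 1.99 − 1.69 = 0.3 V.
k_n = μ_nC_ox · (W/L) = 5.76 mA/V².
V_ov = V_GS − V_th = 1.3 − 0.533 = 0.767 V.
Since V_DS = 0.3 V < V_ov = 0.767 V, the device is in the triode region.
I_D = k_n [V_ov · V_DS − ½ V_DS²] = 5.76 × [0.767 × 0.3 − 0.5 × 0.3²] = 1.07 mA.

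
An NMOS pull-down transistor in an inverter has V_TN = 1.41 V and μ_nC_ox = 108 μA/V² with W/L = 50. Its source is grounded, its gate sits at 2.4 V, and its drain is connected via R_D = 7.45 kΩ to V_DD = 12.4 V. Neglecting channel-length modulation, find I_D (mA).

V_GS = V_G = 2.4 V, so V_ov = 2.4 − 1.41 = 0.99 V.
k_n = μ_nC_ox · (W/L) = 5.4 mA/V².
Assume saturation: I_D = ½ k_n V_ov² = 0.5 × 5.4 × 0.99² = 2.65 mA, giving V_DS = V_DD − I_D R_D = 12.4 − 2.65 × 7.45 = -7.31 V.
But -7.31 V < V_ov = 0.99 V, so the device is actually in triode.
In triode I_D = k_n[V_ov V_DS − ½ V_DS²] and I_D = (V_DD − V_DS)/R_D. Equating: 20.1 V_DS² − 40.83 V_DS + 12.4 = 0, giving V_DS = 0.372 V (the root below V_ov).
I_D = (12.4 − 0.372) / 7.45 = 1.61 mA.

I_D = 1.61 mA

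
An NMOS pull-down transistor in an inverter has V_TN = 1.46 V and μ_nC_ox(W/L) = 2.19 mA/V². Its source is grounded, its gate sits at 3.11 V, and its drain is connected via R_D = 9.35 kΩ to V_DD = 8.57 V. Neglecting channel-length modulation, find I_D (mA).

V_GS = V_G = 3.11 V, so V_ov = 3.11 − 1.46 = 1.65 V.
Assume saturation: I_D = ½ k_n V_ov² = 0.5 × 2.19 × 1.65² = 2.98 mA, giving V_DS = V_DD − I_D R_D = 8.57 − 2.98 × 9.35 = -19.3 V.
But -19.3 V < V_ov = 1.65 V, so the device is actually in triode.
In triode I_D = k_n[V_ov V_DS − ½ V_DS²] and I_D = (V_DD − V_DS)/R_D. Equating: 10.2 V_DS² − 34.79 V_DS + 8.57 = 0, giving V_DS = 0.267 V (the root below V_ov).
I_D = (8.57 − 0.267) / 9.35 = 0.888 mA.

I_D = 0.888 mA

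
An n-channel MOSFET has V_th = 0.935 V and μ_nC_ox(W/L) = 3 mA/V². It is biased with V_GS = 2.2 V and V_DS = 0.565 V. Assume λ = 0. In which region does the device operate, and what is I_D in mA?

Triode; I_D = 1.67 mA

V_ov = V_GS − V_th = 2.2 − 0.935 = 1.27 V.
Since V_DS = 0.565 V < V_ov = 1.27 V, the device is in the triode region.
I_D = k_n [V_ov · V_DS − ½ V_DS²] = 3 × [1.27 × 0.565 − 0.5 × 0.565²] = 1.67 mA.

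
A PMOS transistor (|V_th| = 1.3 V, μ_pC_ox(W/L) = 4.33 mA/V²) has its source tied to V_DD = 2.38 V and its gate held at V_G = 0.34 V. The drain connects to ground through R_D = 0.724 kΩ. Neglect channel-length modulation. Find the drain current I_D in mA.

I_D = 1.19 mA

V_SG = V_DD − V_G = 2.38 − 0.34 = 2.04 V, so V_ov = 2.04 − 1.3 = 0.74 V.
Assume saturation: I_D = ½ k_p V_ov² = 0.5 × 4.33 × 0.74² = 1.19 mA, giving V_SD = V_DD − I_D R_D = 2.38 − 1.19 × 0.724 = 1.52 V.
V_SD = 1.52 V ≥ V_ov = 0.74 V, confirming saturation.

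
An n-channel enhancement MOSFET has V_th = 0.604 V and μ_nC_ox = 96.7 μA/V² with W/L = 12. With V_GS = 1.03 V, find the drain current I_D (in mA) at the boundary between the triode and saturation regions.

I_D = 0.105 mA

At the boundary V_DS = V_ov = V_GS − V_th = 1.03 − 0.604 = 0.426 V.
k_n = μ_nC_ox · (W/L) = 1.16 mA/V².
I_D = ½ k_n V_ov² = 0.5 × 1.16 × 0.426² = 0.105 mA.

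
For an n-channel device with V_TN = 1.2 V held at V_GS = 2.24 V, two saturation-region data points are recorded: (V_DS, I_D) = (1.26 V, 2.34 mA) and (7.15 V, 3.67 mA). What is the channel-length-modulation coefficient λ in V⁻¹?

With V_GS fixed, I_D ∝ (1 + λ V_DS) in saturation, so I_D2/I_D1 = (1 + λ V_DS2)/(1 + λ V_DS1).
3.67/2.34 = 1.568 = (1 + 7.15 λ)/(1 + 1.26 λ).
Solving: λ (I_D1 V_DS2 − I_D2 V_DS1) = I_D2 − I_D1, so λ = (3.67 − 2.34) / (2.34 × 7.15 − 3.67 × 1.26) = 1.33 / 12.1 = 0.11 V⁻¹.

λ = 0.110 V⁻¹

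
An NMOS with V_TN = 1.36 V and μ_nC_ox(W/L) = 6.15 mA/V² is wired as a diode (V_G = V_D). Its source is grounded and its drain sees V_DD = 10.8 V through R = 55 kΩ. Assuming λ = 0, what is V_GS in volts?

With gate tied to drain, V_GS = V_DS ≥ V_GS − V_TN, so the device is in saturation.
KCL at the drain: ½ k_n (V_GS − V_TN)² = (V_DD − V_GS)/R.
Let x = V_GS − 1.36. Then 169 x² + x − 9.44 = 0, giving x = 0.233 V (positive root), so V_GS = 1.59 V.
I_D = (V_DD − V_GS)/R = (10.8 − 1.59) / 55 = 0.167 mA.

V_GS = 1.59 V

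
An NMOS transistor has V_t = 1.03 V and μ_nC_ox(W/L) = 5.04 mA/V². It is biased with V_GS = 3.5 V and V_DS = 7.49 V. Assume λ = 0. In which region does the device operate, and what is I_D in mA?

Saturation; I_D = 15.4 mA

V_ov = V_GS − V_t = 3.5 − 1.03 = 2.47 V.
Since V_DS = 7.49 V ≥ V_ov = 2.47 V, the device is in saturation.
I_D = ½ k_n V_ov² = 0.5 × 5.04 × 2.47² = 15.4 mA.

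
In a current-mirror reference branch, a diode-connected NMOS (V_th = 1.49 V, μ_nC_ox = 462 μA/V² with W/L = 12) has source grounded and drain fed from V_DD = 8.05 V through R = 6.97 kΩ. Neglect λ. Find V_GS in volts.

V_GS = 2.05 V

With gate tied to drain, V_GS = V_DS ≥ V_GS − V_th, so the device is in saturation.
k_n = μ_nC_ox · (W/L) = 5.544 mA/V².
KCL at the drain: ½ k_n (V_GS − V_th)² = (V_DD − V_GS)/R.
Let x = V_GS − 1.49. Then 19.3 x² + x − 6.56 = 0, giving x = 0.557 V (positive root), so V_GS = 2.05 V.
I_D = (V_DD − V_GS)/R = (8.05 − 2.05) / 6.97 = 0.861 mA.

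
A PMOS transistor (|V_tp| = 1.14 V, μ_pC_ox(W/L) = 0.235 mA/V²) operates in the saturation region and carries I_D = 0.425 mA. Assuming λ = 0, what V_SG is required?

In saturation I_D = ½ k_p (V_SG − |V_tp|)², so V_SG − |V_tp| = √(2 I_D / k_p) = √(2 × 0.425 / 0.235) = 1.9 V.
V_SG = 1.14 + 1.9 = 3.04 V.

V_SG = 3.04 V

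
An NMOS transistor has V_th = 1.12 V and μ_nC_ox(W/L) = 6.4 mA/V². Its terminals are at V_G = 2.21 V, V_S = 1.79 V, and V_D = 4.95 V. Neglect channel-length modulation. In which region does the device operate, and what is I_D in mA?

V_GS = V_G − V_S = 2.21 − 1.79 = 0.42 V; V_DS = V_D − V_S = 4.95 − 1.79 = 3.16 V.
V_GS = 0.42 V < V_th = 1.12 V, so the transistor is in cutoff.

Cutoff; I_D = 0 mA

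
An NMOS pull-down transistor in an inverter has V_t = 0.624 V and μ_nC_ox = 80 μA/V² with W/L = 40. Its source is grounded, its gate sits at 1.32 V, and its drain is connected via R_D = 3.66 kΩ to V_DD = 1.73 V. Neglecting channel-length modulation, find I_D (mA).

I_D = 0.413 mA

V_GS = V_G = 1.32 V, so V_ov = 1.32 − 0.624 = 0.696 V.
k_n = μ_nC_ox · (W/L) = 3.2 mA/V².
Assume saturation: I_D = ½ k_n V_ov² = 0.5 × 3.2 × 0.696² = 0.775 mA, giving V_DS = V_DD − I_D R_D = 1.73 − 0.775 × 3.66 = -1.11 V.
But -1.11 V < V_ov = 0.696 V, so the device is actually in triode.
In triode I_D = k_n[V_ov V_DS − ½ V_DS²] and I_D = (V_DD − V_DS)/R_D. Equating: 5.86 V_DS² − 9.152 V_DS + 1.73 = 0, giving V_DS = 0.22 V (the root below V_ov).
I_D = (1.73 − 0.22) / 3.66 = 0.413 mA.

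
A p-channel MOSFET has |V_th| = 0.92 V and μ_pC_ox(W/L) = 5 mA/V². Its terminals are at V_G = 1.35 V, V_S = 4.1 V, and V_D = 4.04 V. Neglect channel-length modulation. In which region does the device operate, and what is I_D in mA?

Triode; I_D = 0.540 mA

V_SG = V_S − V_G = 4.1 − 1.35 = 2.75 V; V_SD = V_S − V_D = 4.1 − 4.04 = 0.06 V.
V_ov = V_SG − |V_th| = 2.75 − 0.92 = 1.83 V.
Since V_SD = 0.06 V < V_ov = 1.83 V, the device is in the triode region.
I_D = k_p [V_ov · V_SD − ½ V_SD²] = 5 × [1.83 × 0.06 − 0.5 × 0.06²] = 0.54 mA.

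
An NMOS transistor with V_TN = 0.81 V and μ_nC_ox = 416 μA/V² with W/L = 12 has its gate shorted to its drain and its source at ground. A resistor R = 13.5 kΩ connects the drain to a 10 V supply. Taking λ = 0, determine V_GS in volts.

With gate tied to drain, V_GS = V_DS ≥ V_GS − V_TN, so the device is in saturation.
k_n = μ_nC_ox · (W/L) = 4.992 mA/V².
KCL at the drain: ½ k_n (V_GS − V_TN)² = (V_DD − V_GS)/R.
Let x = V_GS − 0.81. Then 33.7 x² + x − 9.19 = 0, giving x = 0.508 V (positive root), so V_GS = 1.32 V.
I_D = (V_DD − V_GS)/R = (10 − 1.32) / 13.5 = 0.643 mA.

V_GS = 1.32 V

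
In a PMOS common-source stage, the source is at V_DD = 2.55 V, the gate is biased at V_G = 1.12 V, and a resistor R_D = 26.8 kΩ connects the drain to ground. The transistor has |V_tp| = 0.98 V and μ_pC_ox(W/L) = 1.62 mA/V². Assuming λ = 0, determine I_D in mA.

V_SG = V_DD − V_G = 2.55 − 1.12 = 1.43 V, so V_ov = 1.43 − 0.98 = 0.45 V.
Assume saturation: I_D = ½ k_p V_ov² = 0.5 × 1.62 × 0.45² = 0.164 mA, giving V_SD = V_DD − I_D R_D = 2.55 − 0.164 × 26.8 = -1.85 V.
But -1.85 V < V_ov = 0.45 V, so the device is actually in triode.
In triode I_D = k_p[V_ov V_SD − ½ V_SD²] and I_D = (V_DD − V_SD)/R_D. Equating: 21.7 V_SD² − 20.54 V_SD + 2.55 = 0, giving V_SD = 0.147 V (the root below V_ov).
I_D = (2.55 − 0.147) / 26.8 = 0.0897 mA.

I_D = 0.0897 mA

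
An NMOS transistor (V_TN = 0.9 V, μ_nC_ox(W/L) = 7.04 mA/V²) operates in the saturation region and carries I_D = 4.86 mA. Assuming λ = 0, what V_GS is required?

In saturation I_D = ½ k_n (V_GS − V_TN)², so V_GS − V_TN = √(2 I_D / k_n) = √(2 × 4.86 / 7.04) = 1.18 V.
V_GS = 0.9 + 1.18 = 2.08 V.

V_GS = 2.08 V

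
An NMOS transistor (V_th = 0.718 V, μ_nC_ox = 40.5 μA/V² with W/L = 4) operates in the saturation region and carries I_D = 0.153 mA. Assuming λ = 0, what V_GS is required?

k_n = μ_nC_ox · (W/L) = 0.162 mA/V².
In saturation I_D = ½ k_n (V_GS − V_th)², so V_GS − V_th = √(2 I_D / k_n) = √(2 × 0.153 / 0.162) = 1.37 V.
V_GS = 0.718 + 1.37 = 2.09 V.

V_GS = 2.09 V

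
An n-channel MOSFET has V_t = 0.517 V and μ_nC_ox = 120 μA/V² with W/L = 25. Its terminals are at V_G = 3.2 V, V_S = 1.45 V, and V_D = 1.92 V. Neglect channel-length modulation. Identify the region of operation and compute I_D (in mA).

Triode; I_D = 1.41 mA

V_GS = V_G − V_S = 3.2 − 1.45 = 1.75 V; V_DS = V_D − V_S = 1.92 − 1.45 = 0.47 V.
k_n = μ_nC_ox · (W/L) = 3 mA/V².
V_ov = V_GS − V_t = 1.75 − 0.517 = 1.23 V.
Since V_DS = 0.47 V < V_ov = 1.23 V, the device is in the triode region.
I_D = k_n [V_ov · V_DS − ½ V_DS²] = 3 × [1.23 × 0.47 − 0.5 × 0.47²] = 1.41 mA.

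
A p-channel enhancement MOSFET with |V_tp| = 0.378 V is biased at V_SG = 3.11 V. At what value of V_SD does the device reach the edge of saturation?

The boundary between triode and saturation is V_SD = V_SG − |V_tp| = V_ov.
V_ov = 3.11 − 0.378 = 2.73 V.

V_SD,sat = 2.73 V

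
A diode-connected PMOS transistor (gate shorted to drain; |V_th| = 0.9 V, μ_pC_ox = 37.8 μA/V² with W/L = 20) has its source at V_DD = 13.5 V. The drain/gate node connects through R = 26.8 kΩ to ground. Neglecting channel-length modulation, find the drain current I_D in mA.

With gate tied to drain, V_SG = V_SD ≥ V_SG − |V_th|, so the device is in saturation.
k_p = μ_pC_ox · (W/L) = 0.756 mA/V².
KCL at the drain: ½ k_p (V_SG − |V_th|)² = (V_DD − V_SG)/R.
Let x = V_SG − 0.9. Then 10.1 x² + x − 12.6 = 0, giving x = 1.07 V (positive root), so V_SG = 1.97 V.
I_D = (V_DD − V_SG)/R = (13.5 − 1.97) / 26.8 = 0.43 mA.

I_D = 0.430 mA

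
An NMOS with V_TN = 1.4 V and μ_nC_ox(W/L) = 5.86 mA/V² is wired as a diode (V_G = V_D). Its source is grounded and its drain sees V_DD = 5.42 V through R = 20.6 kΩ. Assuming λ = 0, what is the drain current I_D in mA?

With gate tied to drain, V_GS = V_DS ≥ V_GS − V_TN, so the device is in saturation.
KCL at the drain: ½ k_n (V_GS − V_TN)² = (V_DD − V_GS)/R.
Let x = V_GS − 1.4. Then 60.4 x² + x − 4.02 = 0, giving x = 0.25 V (positive root), so V_GS = 1.65 V.
I_D = (V_DD − V_GS)/R = (5.42 − 1.65) / 20.6 = 0.183 mA.

I_D = 0.183 mA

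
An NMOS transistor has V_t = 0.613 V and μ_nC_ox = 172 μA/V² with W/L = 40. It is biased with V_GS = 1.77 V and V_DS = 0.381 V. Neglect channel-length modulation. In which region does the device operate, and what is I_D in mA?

k_n = μ_nC_ox · (W/L) = 6.88 mA/V².
V_ov = V_GS − V_t = 1.77 − 0.613 = 1.16 V.
Since V_DS = 0.381 V < V_ov = 1.16 V, the device is in the triode region.
I_D = k_n [V_ov · V_DS − ½ V_DS²] = 6.88 × [1.16 × 0.381 − 0.5 × 0.381²] = 2.53 mA.

Triode; I_D = 2.53 mA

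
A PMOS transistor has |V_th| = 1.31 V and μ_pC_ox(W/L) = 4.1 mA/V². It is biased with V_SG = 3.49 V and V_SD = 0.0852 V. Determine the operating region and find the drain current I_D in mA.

V_ov = V_SG − |V_th| = 3.49 − 1.31 = 2.18 V.
Since V_SD = 0.0852 V < V_ov = 2.18 V, the device is in the triode region.
I_D = k_p [V_ov · V_SD − ½ V_SD²] = 4.1 × [2.18 × 0.0852 − 0.5 × 0.0852²] = 0.747 mA.

Triode; I_D = 0.747 mA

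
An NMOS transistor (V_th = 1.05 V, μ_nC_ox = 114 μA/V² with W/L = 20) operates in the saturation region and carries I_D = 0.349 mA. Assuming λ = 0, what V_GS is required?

V_GS = 1.60 V

k_n = μ_nC_ox · (W/L) = 2.28 mA/V².
In saturation I_D = ½ k_n (V_GS − V_th)², so V_GS − V_th = √(2 I_D / k_n) = √(2 × 0.349 / 2.28) = 0.553 V.
V_GS = 1.05 + 0.553 = 1.6 V.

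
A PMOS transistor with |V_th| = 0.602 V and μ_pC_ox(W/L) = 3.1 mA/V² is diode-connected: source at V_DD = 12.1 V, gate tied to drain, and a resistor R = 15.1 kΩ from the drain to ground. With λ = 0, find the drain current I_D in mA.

I_D = 0.716 mA

With gate tied to drain, V_SG = V_SD ≥ V_SG − |V_th|, so the device is in saturation.
KCL at the drain: ½ k_p (V_SG − |V_th|)² = (V_DD − V_SG)/R.
Let x = V_SG − 0.602. Then 23.4 x² + x − 11.5 = 0, giving x = 0.68 V (positive root), so V_SG = 1.28 V.
I_D = (V_DD − V_SG)/R = (12.1 − 1.28) / 15.1 = 0.716 mA.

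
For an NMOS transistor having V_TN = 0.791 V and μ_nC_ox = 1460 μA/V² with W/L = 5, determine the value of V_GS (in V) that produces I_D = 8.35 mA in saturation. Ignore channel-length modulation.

k_n = μ_nC_ox · (W/L) = 7.3 mA/V².
In saturation I_D = ½ k_n (V_GS − V_TN)², so V_GS − V_TN = √(2 I_D / k_n) = √(2 × 8.35 / 7.3) = 1.51 V.
V_GS = 0.791 + 1.51 = 2.3 V.

V_GS = 2.30 V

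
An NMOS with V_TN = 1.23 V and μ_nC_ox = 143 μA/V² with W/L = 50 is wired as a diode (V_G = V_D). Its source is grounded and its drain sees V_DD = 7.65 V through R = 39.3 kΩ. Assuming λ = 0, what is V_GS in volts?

With gate tied to drain, V_GS = V_DS ≥ V_GS − V_TN, so the device is in saturation.
k_n = μ_nC_ox · (W/L) = 7.15 mA/V².
KCL at the drain: ½ k_n (V_GS − V_TN)² = (V_DD − V_GS)/R.
Let x = V_GS − 1.23. Then 140 x² + x − 6.42 = 0, giving x = 0.21 V (positive root), so V_GS = 1.44 V.
I_D = (V_DD − V_GS)/R = (7.65 − 1.44) / 39.3 = 0.158 mA.

V_GS = 1.44 V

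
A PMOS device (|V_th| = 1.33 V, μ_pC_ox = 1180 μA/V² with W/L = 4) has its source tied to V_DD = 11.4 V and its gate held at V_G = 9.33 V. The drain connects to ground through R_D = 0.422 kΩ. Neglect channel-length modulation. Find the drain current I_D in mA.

I_D = 1.29 mA

V_SG = V_DD − V_G = 11.4 − 9.33 = 2.07 V, so V_ov = 2.07 − 1.33 = 0.74 V.
k_p = μ_pC_ox · (W/L) = 4.72 mA/V².
Assume saturation: I_D = ½ k_p V_ov² = 0.5 × 4.72 × 0.74² = 1.29 mA, giving V_SD = V_DD − I_D R_D = 11.4 − 1.29 × 0.422 = 10.9 V.
V_SD = 10.9 V ≥ V_ov = 0.74 V, confirming saturation.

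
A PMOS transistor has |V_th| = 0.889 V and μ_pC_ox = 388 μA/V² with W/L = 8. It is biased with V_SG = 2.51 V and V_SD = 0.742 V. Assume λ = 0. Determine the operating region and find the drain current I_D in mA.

k_p = μ_pC_ox · (W/L) = 3.104 mA/V².
V_ov = V_SG − |V_th| = 2.51 − 0.889 = 1.62 V.
Since V_SD = 0.742 V < V_ov = 1.62 V, the device is in the triode region.
I_D = k_p [V_ov · V_SD − ½ V_SD²] = 3.104 × [1.62 × 0.742 − 0.5 × 0.742²] = 2.88 mA.

Triode; I_D = 2.88 mA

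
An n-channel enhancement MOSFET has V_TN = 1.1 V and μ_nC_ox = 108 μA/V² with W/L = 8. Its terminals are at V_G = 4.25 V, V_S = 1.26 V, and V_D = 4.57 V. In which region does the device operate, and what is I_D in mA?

V_GS = V_G − V_S = 4.25 − 1.26 = 2.99 V; V_DS = V_D − V_S = 4.57 − 1.26 = 3.31 V.
k_n = μ_nC_ox · (W/L) = 0.864 mA/V².
V_ov = V_GS − V_TN = 2.99 − 1.1 = 1.89 V.
Since V_DS = 3.31 V ≥ V_ov = 1.89 V, the device is in saturation.
I_D = ½ k_n V_ov² = 0.5 × 0.864 × 1.89² = 1.54 mA.

Saturation; I_D = 1.54 mA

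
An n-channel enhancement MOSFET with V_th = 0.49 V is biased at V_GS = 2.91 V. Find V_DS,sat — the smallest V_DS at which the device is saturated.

V_DS,sat = 2.42 V

The boundary between triode and saturation is V_DS = V_GS − V_th = V_ov.
V_ov = 2.91 − 0.49 = 2.42 V.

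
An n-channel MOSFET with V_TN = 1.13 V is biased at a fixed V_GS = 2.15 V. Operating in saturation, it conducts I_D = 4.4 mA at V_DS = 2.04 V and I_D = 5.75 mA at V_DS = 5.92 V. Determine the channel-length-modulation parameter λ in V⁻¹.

λ = 0.0943 V⁻¹

With V_GS fixed, I_D ∝ (1 + λ V_DS) in saturation, so I_D2/I_D1 = (1 + λ V_DS2)/(1 + λ V_DS1).
5.75/4.4 = 1.307 = (1 + 5.92 λ)/(1 + 2.04 λ).
Solving: λ (I_D1 V_DS2 − I_D2 V_DS1) = I_D2 − I_D1, so λ = (5.75 − 4.4) / (4.4 × 5.92 − 5.75 × 2.04) = 1.35 / 14.3 = 0.0943 V⁻¹.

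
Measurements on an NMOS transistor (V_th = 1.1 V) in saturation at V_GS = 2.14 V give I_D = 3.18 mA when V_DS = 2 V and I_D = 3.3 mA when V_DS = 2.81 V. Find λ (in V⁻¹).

With V_GS fixed, I_D ∝ (1 + λ V_DS) in saturation, so I_D2/I_D1 = (1 + λ V_DS2)/(1 + λ V_DS1).
3.3/3.18 = 1.038 = (1 + 2.81 λ)/(1 + 2 λ).
Solving: λ (I_D1 V_DS2 − I_D2 V_DS1) = I_D2 − I_D1, so λ = (3.3 − 3.18) / (3.18 × 2.81 − 3.3 × 2) = 0.12 / 2.34 = 0.0514 V⁻¹.

λ = 0.0514 V⁻¹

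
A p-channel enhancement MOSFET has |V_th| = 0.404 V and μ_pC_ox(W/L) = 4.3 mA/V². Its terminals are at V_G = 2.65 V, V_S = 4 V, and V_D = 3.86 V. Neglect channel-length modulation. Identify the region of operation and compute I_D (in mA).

V_SG = V_S − V_G = 4 − 2.65 = 1.35 V; V_SD = V_S − V_D = 4 − 3.86 = 0.14 V.
V_ov = V_SG − |V_th| = 1.35 − 0.404 = 0.946 V.
Since V_SD = 0.14 V < V_ov = 0.946 V, the device is in the triode region.
I_D = k_p [V_ov · V_SD − ½ V_SD²] = 4.3 × [0.946 × 0.14 − 0.5 × 0.14²] = 0.527 mA.

Triode; I_D = 0.527 mA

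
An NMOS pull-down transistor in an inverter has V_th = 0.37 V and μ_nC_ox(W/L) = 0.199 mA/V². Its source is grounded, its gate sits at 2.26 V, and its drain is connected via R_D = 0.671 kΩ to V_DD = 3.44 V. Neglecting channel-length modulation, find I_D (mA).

V_GS = V_G = 2.26 V, so V_ov = 2.26 − 0.37 = 1.89 V.
Assume saturation: I_D = ½ k_n V_ov² = 0.5 × 0.199 × 1.89² = 0.355 mA, giving V_DS = V_DD − I_D R_D = 3.44 − 0.355 × 0.671 = 3.2 V.
V_DS = 3.2 V ≥ V_ov = 1.89 V, confirming saturation.

I_D = 0.355 mA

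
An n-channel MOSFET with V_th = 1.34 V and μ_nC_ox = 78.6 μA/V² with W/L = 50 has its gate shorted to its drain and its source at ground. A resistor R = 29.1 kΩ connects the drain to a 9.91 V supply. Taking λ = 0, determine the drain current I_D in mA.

With gate tied to drain, V_GS = V_DS ≥ V_GS − V_th, so the device is in saturation.
k_n = μ_nC_ox · (W/L) = 3.93 mA/V².
KCL at the drain: ½ k_n (V_GS − V_th)² = (V_DD − V_GS)/R.
Let x = V_GS − 1.34. Then 57.2 x² + x − 8.57 = 0, giving x = 0.378 V (positive root), so V_GS = 1.72 V.
I_D = (V_DD − V_GS)/R = (9.91 − 1.72) / 29.1 = 0.281 mA.

I_D = 0.281 mA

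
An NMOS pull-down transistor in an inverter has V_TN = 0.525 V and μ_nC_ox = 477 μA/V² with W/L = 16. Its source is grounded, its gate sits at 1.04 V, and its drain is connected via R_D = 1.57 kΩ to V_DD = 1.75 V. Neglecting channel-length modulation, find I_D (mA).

V_GS = V_G = 1.04 V, so V_ov = 1.04 − 0.525 = 0.515 V.
k_n = μ_nC_ox · (W/L) = 7.632 mA/V².
Assume saturation: I_D = ½ k_n V_ov² = 0.5 × 7.632 × 0.515² = 1.01 mA, giving V_DS = V_DD − I_D R_D = 1.75 − 1.01 × 1.57 = 0.161 V.
But 0.161 V < V_ov = 0.515 V, so the device is actually in triode.
In triode I_D = k_n[V_ov V_DS − ½ V_DS²] and I_D = (V_DD − V_DS)/R_D. Equating: 5.99 V_DS² − 7.171 V_DS + 1.75 = 0, giving V_DS = 0.341 V (the root below V_ov).
I_D = (1.75 − 0.341) / 1.57 = 0.897 mA.

I_D = 0.897 mA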